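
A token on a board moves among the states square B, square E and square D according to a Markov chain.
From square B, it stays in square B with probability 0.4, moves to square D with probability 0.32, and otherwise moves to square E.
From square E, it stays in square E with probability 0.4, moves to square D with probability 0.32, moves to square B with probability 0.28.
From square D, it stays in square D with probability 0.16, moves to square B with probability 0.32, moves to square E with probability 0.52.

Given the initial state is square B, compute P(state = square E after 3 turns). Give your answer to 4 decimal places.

0.3914

Propagate the distribution vector 3 turns from square B.
After 0 turns: (1.0000, 0.0000, 0.0000)
After 1 turn: (0.4000, 0.2800, 0.3200)
After 2 turns: (0.3408, 0.3904, 0.2688)
After 3 turns: (0.3316, 0.3914, 0.2770)
P(in square E after 3 turns) = 0.3914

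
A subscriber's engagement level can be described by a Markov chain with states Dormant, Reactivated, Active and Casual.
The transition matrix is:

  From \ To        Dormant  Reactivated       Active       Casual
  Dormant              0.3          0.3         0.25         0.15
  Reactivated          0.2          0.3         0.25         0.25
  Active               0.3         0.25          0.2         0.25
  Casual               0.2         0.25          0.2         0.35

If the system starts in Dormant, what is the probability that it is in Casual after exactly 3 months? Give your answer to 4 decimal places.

0.2480

Propagate the distribution vector 3 months from Dormant.
After 0 months: (1.0000, 0.0000, 0.0000, 0.0000)
After 1 month: (0.3000, 0.3000, 0.2500, 0.1500)
After 2 months: (0.2550, 0.2800, 0.2300, 0.2350)
After 3 months: (0.2485, 0.2768, 0.2268, 0.2480)
P(in Casual after 3 months) = 0.2480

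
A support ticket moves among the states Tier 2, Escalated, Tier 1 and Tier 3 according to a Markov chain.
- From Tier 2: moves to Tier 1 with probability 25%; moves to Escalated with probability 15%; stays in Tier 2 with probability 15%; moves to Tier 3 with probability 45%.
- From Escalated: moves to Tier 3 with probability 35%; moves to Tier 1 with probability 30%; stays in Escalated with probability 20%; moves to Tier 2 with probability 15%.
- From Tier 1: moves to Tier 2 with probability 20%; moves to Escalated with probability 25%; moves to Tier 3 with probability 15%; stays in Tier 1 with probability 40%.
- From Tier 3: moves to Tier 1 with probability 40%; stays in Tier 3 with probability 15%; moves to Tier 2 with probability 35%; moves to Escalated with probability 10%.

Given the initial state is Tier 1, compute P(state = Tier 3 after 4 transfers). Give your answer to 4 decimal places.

0.2520

Propagate the distribution vector 4 transfers from Tier 1.
After 0 transfers: (0.0000, 0.0000, 1.0000, 0.0000)
After 1 transfer: (0.2000, 0.2500, 0.4000, 0.1500)
After 2 transfers: (0.2000, 0.1950, 0.3450, 0.2600)
After 3 transfers: (0.2193, 0.1813, 0.3505, 0.2490)
After 4 transfers: (0.2173, 0.1817, 0.3490, 0.2520)
P(in Tier 3 after 4 transfers) = 0.2520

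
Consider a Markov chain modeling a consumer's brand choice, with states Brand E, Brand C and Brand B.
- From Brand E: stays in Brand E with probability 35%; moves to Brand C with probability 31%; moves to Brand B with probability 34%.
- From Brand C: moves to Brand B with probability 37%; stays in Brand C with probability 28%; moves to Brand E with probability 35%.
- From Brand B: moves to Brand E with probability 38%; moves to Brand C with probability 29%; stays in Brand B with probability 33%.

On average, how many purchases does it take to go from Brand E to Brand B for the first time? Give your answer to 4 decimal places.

2.8651

Let t(s) be the expected number of purchases to first reach Brand B from state s, with t(Brand B) = 0. Conditioning on the first purchase:
t(Brand E) = 1 + 0.35·t(Brand E) + 0.31·t(Brand C)
t(Brand C) = 1 + 0.35·t(Brand E) + 0.28·t(Brand C)
Solving: t(Brand E) = 2.8651, t(Brand C) = 2.7816.
Expected purchases from Brand E to Brand B: 2.8651.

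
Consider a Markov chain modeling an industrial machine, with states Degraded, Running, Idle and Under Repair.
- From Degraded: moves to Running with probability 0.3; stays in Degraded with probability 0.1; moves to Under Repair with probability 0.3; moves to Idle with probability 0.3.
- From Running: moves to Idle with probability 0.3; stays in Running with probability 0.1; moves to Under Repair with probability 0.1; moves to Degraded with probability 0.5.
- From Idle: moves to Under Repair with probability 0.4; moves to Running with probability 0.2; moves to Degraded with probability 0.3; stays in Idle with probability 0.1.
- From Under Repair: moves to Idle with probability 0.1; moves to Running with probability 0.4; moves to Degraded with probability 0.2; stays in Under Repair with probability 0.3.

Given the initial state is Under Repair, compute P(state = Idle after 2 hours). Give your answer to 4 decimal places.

Propagate the distribution vector 2 hours from Under Repair.
After 0 hours: (0.0000, 0.0000, 0.0000, 1.0000)
After 1 hour: (0.2000, 0.4000, 0.1000, 0.3000)
After 2 hours: (0.3100, 0.2400, 0.2200, 0.2300)
P(in Idle after 2 hours) = 0.2200

0.2200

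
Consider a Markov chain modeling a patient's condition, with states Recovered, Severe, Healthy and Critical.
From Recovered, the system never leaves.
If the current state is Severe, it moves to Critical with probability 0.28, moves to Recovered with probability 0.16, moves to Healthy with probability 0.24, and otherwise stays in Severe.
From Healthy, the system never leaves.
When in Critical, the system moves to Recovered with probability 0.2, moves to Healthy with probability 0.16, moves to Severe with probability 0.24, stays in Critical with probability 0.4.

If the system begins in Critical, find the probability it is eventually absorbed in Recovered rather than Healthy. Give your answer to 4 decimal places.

Let h(s) be the probability of absorption at Recovered starting from transient state s. Then h(Recovered) = 1 and h(Healthy) = 0. By first-step analysis:
h(Severe) = 0.16·1 + 0.32·h(Severe) + 0.24·0 + 0.28·h(Critical)
h(Critical) = 0.2·1 + 0.24·h(Severe) + 0.16·0 + 0.4·h(Critical)
Solving: h(Severe) = 0.4460, h(Critical) = 0.5117.
Starting from Critical, the probability is 0.5117.

0.5117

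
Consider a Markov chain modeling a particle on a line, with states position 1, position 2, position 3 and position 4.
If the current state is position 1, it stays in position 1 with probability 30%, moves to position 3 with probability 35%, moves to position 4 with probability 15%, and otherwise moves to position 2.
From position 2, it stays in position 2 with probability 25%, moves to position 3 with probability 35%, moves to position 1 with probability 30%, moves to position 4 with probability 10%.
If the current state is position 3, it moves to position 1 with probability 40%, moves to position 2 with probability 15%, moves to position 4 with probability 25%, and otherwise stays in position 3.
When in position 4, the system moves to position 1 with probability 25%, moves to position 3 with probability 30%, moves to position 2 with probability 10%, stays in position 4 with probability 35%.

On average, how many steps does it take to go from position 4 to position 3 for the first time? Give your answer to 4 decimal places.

3.1150

Let t(s) be the expected number of steps to first reach position 3 from state s, with t(position 3) = 0. Conditioning on the first step:
t(position 1) = 1 + 0.3·t(position 1) + 0.2·t(position 2) + 0.15·t(position 4)
t(position 2) = 1 + 0.3·t(position 1) + 0.25·t(position 2) + 0.1·t(position 4)
t(position 4) = 1 + 0.25·t(position 1) + 0.1·t(position 2) + 0.35·t(position 4)
Solving: t(position 1) = 2.9306, t(position 2) = 2.9209, t(position 4) = 3.1150.
Expected steps from position 4 to position 3: 3.1150.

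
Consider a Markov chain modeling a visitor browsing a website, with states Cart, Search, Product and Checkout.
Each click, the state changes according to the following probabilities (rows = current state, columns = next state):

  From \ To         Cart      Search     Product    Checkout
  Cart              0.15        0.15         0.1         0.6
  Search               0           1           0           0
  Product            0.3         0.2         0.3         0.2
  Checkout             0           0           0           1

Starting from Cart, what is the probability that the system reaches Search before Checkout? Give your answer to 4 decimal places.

Let h(s) be the probability of absorption at Search starting from transient state s. Then h(Search) = 1 and h(Checkout) = 0. By first-step analysis:
h(Cart) = 0.15·h(Cart) + 0.15·1 + 0.1·h(Product) + 0.6·0
h(Product) = 0.3·h(Cart) + 0.2·1 + 0.3·h(Product) + 0.2·0
Solving: h(Cart) = 0.2212, h(Product) = 0.3805.
Starting from Cart, the probability is 0.2212.

0.2212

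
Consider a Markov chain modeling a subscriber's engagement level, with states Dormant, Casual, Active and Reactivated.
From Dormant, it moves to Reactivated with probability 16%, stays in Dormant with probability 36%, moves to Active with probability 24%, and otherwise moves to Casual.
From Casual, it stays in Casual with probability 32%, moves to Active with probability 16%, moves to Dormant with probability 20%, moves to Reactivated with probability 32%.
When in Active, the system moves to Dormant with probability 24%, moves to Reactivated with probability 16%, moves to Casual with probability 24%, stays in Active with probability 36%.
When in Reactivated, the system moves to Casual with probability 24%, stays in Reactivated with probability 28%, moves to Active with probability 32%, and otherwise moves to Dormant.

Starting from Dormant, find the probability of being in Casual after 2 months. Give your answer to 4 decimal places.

0.2592

Propagate the distribution vector 2 months from Dormant.
After 0 months: (1.0000, 0.0000, 0.0000, 0.0000)
After 1 month: (0.3600, 0.2400, 0.2400, 0.1600)
After 2 months: (0.2608, 0.2592, 0.2624, 0.2176)
P(in Casual after 2 months) = 0.2592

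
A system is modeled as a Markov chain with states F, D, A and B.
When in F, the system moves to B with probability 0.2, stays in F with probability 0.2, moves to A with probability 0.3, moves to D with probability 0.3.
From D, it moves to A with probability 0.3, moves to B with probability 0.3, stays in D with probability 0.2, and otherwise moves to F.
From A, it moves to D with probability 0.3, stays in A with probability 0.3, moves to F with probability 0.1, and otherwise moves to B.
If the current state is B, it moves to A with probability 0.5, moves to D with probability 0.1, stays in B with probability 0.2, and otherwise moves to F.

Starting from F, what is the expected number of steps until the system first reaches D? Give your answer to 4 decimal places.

Let t(s) be the expected number of steps to first reach D from state s, with t(D) = 0. Conditioning on the first step:
t(F) = 1 + 0.2·t(F) + 0.3·t(A) + 0.2·t(B)
t(A) = 1 + 0.1·t(F) + 0.3·t(A) + 0.3·t(B)
t(B) = 1 + 0.2·t(F) + 0.5·t(A) + 0.2·t(B)
Solving: t(F) = 3.9516, t(A) = 4.0323, t(B) = 4.7581.
Expected steps from F to D: 3.9516.

3.9516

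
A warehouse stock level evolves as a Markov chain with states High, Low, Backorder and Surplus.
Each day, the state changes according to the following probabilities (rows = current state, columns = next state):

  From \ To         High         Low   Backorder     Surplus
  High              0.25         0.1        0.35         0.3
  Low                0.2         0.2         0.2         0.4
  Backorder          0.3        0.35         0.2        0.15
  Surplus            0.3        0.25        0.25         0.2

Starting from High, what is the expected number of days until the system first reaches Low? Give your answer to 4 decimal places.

Let t(s) be the expected number of days to first reach Low from state s, with t(Low) = 0. Conditioning on the first day:
t(High) = 1 + 0.25·t(High) + 0.35·t(Backorder) + 0.3·t(Surplus)
t(Backorder) = 1 + 0.3·t(High) + 0.2·t(Backorder) + 0.15·t(Surplus)
t(Surplus) = 1 + 0.3·t(High) + 0.25·t(Backorder) + 0.2·t(Surplus)
Solving: t(High) = 4.8520, t(Backorder) = 3.8719, t(Surplus) = 4.2795.
Expected days from High to Low: 4.8520.

4.8520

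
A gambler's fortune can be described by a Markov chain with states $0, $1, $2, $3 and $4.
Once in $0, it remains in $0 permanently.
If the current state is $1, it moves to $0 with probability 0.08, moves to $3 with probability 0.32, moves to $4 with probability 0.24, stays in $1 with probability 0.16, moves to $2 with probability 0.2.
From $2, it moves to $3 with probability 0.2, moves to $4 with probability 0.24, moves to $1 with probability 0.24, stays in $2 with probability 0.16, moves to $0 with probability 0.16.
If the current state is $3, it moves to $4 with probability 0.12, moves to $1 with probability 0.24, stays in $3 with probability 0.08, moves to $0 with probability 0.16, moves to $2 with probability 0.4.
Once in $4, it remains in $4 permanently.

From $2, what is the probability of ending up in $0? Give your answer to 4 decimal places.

Let h(s) be the probability of absorption at $0 starting from transient state s. Then h($0) = 1 and h($4) = 0. By first-step analysis:
h($1) = 0.08·1 + 0.16·h($1) + 0.2·h($2) + 0.32·h($3) + 0.24·0
h($2) = 0.16·1 + 0.24·h($1) + 0.16·h($2) + 0.2·h($3) + 0.24·0
h($3) = 0.16·1 + 0.24·h($1) + 0.4·h($2) + 0.08·h($3) + 0.12·0
Solving: h($1) = 0.3574, h($2) = 0.3973, h($3) = 0.4399.
Starting from $2, the probability is 0.3973.

0.3973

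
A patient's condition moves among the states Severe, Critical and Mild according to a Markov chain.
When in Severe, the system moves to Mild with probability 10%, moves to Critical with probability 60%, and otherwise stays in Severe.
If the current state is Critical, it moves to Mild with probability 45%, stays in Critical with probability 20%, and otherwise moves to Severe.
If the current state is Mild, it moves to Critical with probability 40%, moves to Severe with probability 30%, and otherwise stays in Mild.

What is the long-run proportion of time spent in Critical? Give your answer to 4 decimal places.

0.3866

Let the stationary distribution be π with π = πP and π_1 + π_2 + π_3 = 1.
π_1 = 0.3·π_1 + 0.35·π_2 + 0.3·π_3
π_2 = 0.6·π_1 + 0.2·π_2 + 0.4·π_3
Solving with the normalization constraint gives π = (0.3193, 0.3866, 0.2941).
So the stationary probability of Critical is 0.3866.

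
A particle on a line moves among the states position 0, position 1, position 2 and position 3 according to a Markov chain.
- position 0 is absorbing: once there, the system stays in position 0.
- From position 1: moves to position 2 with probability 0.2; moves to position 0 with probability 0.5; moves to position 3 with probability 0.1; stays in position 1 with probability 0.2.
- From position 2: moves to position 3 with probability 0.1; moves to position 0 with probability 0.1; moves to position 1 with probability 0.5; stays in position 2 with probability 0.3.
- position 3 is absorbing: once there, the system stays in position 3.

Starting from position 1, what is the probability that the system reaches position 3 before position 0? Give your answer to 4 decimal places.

0.1957

Let h(s) be the probability of absorption at position 3 starting from transient state s. Then h(position 3) = 1 and h(position 0) = 0. By first-step analysis:
h(position 1) = 0.5·0 + 0.2·h(position 1) + 0.2·h(position 2) + 0.1·1
h(position 2) = 0.1·0 + 0.5·h(position 1) + 0.3·h(position 2) + 0.1·1
Solving: h(position 1) = 0.1957, h(position 2) = 0.2826.
Starting from position 1, the probability is 0.1957.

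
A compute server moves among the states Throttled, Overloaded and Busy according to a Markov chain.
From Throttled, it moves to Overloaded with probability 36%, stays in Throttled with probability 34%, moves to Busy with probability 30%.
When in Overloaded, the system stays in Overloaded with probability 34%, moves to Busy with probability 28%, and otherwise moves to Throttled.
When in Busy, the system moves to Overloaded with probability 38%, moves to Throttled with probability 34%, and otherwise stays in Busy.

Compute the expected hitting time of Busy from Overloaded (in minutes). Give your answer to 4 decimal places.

3.4806

Let t(s) be the expected number of minutes to first reach Busy from state s, with t(Busy) = 0. Conditioning on the first minute:
t(Throttled) = 1 + 0.34·t(Throttled) + 0.36·t(Overloaded)
t(Overloaded) = 1 + 0.38·t(Throttled) + 0.34·t(Overloaded)
Solving: t(Throttled) = 3.4137, t(Overloaded) = 3.4806.
Expected minutes from Overloaded to Busy: 3.4806.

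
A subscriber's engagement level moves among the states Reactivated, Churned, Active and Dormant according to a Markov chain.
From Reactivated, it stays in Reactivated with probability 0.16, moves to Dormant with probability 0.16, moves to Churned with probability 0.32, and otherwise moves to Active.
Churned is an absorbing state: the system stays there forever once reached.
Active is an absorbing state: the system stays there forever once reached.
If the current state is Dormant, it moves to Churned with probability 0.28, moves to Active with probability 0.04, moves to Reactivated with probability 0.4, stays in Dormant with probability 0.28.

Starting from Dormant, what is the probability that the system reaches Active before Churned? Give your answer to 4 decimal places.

0.3284

Let h(s) be the probability of absorption at Active starting from transient state s. Then h(Active) = 1 and h(Churned) = 0. By first-step analysis:
h(Reactivated) = 0.16·h(Reactivated) + 0.32·0 + 0.36·1 + 0.16·h(Dormant)
h(Dormant) = 0.4·h(Reactivated) + 0.28·0 + 0.04·1 + 0.28·h(Dormant)
Solving: h(Reactivated) = 0.4911, h(Dormant) = 0.3284.
Starting from Dormant, the probability is 0.3284.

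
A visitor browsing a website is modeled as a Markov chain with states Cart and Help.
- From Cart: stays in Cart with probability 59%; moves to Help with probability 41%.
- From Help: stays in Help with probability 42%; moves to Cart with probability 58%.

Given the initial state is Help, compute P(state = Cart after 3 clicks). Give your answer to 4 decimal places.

Propagate the distribution vector 3 clicks from Help.
After 0 clicks: (0.0000, 1.0000)
After 1 click: (0.5800, 0.4200)
After 2 clicks: (0.5858, 0.4142)
After 3 clicks: (0.5859, 0.4141)
P(in Cart after 3 clicks) = 0.5859

0.5859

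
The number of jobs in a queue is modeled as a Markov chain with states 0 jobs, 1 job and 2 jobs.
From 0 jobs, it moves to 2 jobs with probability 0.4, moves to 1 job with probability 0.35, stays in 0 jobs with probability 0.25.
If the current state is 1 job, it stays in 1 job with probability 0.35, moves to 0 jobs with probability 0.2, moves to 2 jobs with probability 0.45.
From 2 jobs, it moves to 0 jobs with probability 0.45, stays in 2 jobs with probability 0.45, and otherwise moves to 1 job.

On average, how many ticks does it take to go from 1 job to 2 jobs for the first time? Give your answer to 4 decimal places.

Let t(s) be the expected number of ticks to first reach 2 jobs from state s, with t(2 jobs) = 0. Conditioning on the first tick:
t(0 jobs) = 1 + 0.25·t(0 jobs) + 0.35·t(1 job)
t(1 job) = 1 + 0.2·t(0 jobs) + 0.35·t(1 job)
Solving: t(0 jobs) = 2.3952, t(1 job) = 2.2754.
Expected ticks from 1 job to 2 jobs: 2.2754.

2.2754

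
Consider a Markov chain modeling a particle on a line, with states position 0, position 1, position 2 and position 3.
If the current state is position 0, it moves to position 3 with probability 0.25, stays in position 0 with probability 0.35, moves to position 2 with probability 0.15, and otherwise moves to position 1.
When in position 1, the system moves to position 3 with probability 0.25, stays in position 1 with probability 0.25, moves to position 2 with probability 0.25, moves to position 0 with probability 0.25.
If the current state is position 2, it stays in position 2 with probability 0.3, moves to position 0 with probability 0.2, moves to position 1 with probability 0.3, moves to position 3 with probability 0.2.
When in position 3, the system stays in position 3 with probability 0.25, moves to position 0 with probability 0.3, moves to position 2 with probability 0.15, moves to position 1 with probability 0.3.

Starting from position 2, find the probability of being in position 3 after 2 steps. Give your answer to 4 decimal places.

0.2350

Propagate the distribution vector 2 steps from position 2.
After 0 steps: (0.0000, 0.0000, 1.0000, 0.0000)
After 1 step: (0.2000, 0.3000, 0.3000, 0.2000)
After 2 steps: (0.2650, 0.2750, 0.2250, 0.2350)
P(in position 3 after 2 steps) = 0.2350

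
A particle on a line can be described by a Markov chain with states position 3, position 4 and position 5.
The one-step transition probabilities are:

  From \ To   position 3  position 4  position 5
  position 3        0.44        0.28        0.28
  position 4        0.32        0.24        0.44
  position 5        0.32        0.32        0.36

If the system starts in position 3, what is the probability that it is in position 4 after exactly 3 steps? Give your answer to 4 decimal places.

0.2827

Propagate the distribution vector 3 steps from position 3.
After 0 steps: (1.0000, 0.0000, 0.0000)
After 1 step: (0.4400, 0.2800, 0.2800)
After 2 steps: (0.3728, 0.2800, 0.3472)
After 3 steps: (0.3647, 0.2827, 0.3526)
P(in position 4 after 3 steps) = 0.2827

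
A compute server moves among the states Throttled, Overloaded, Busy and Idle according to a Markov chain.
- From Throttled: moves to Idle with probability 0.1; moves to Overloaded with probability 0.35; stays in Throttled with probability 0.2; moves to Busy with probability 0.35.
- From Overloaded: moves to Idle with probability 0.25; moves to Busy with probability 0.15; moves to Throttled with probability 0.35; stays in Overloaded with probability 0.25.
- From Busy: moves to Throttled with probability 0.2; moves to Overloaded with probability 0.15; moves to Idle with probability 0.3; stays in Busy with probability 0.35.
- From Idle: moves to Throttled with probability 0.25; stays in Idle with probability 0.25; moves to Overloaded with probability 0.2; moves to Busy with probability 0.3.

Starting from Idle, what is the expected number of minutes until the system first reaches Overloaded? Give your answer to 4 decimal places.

4.6083

Let t(s) be the expected number of minutes to first reach Overloaded from state s, with t(Overloaded) = 0. Conditioning on the first minute:
t(Throttled) = 1 + 0.2·t(Throttled) + 0.35·t(Busy) + 0.1·t(Idle)
t(Busy) = 1 + 0.2·t(Throttled) + 0.35·t(Busy) + 0.3·t(Idle)
t(Idle) = 1 + 0.25·t(Throttled) + 0.3·t(Busy) + 0.25·t(Idle)
Solving: t(Throttled) = 3.9631, t(Busy) = 4.8848, t(Idle) = 4.6083.
Expected minutes from Idle to Overloaded: 4.6083.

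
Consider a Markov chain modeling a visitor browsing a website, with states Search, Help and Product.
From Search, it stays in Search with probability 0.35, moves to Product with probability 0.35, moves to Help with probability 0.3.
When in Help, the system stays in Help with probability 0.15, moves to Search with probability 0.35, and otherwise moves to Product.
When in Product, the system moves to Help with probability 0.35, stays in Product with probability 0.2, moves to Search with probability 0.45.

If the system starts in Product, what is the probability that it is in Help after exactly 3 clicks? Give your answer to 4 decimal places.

0.2800

Propagate the distribution vector 3 clicks from Product.
After 0 clicks: (0.0000, 0.0000, 1.0000)
After 1 click: (0.4500, 0.3500, 0.2000)
After 2 clicks: (0.3700, 0.2575, 0.3725)
After 3 clicks: (0.3873, 0.2800, 0.3328)
P(in Help after 3 clicks) = 0.2800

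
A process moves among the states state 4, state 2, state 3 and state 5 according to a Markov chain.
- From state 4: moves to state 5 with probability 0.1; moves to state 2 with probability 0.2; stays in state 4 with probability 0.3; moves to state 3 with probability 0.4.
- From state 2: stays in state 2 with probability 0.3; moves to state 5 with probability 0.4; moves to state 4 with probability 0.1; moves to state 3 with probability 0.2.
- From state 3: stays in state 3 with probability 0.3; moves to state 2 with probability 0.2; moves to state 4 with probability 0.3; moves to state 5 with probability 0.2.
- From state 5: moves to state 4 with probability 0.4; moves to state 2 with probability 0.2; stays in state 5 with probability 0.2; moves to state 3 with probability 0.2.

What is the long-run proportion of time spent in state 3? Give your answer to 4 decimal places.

0.2838

Let the stationary distribution be π with π = πP and π_1 + π_2 + π_3 + π_4 = 1.
π_1 = 0.3·π_1 + 0.1·π_2 + 0.3·π_3 + 0.4·π_4
π_2 = 0.2·π_1 + 0.3·π_2 + 0.2·π_3 + 0.2·π_4
π_3 = 0.4·π_1 + 0.2·π_2 + 0.3·π_3 + 0.2·π_4
Solving with the normalization constraint gives π = (0.2772, 0.2222, 0.2838, 0.2167).
So the stationary probability of state 3 is 0.2838.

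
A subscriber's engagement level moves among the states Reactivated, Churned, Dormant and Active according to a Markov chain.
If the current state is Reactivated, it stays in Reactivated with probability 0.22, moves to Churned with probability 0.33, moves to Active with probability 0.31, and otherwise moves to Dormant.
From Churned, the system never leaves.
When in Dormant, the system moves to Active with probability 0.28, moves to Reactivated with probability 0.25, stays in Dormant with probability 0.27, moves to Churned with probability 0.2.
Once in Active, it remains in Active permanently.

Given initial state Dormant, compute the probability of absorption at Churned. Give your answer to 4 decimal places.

Let h(s) be the probability of absorption at Churned starting from transient state s. Then h(Churned) = 1 and h(Active) = 0. By first-step analysis:
h(Reactivated) = 0.22·h(Reactivated) + 0.33·1 + 0.14·h(Dormant) + 0.31·0
h(Dormant) = 0.25·h(Reactivated) + 0.2·1 + 0.27·h(Dormant) + 0.28·0
Solving: h(Reactivated) = 0.5032, h(Dormant) = 0.4463.
Starting from Dormant, the probability is 0.4463.

0.4463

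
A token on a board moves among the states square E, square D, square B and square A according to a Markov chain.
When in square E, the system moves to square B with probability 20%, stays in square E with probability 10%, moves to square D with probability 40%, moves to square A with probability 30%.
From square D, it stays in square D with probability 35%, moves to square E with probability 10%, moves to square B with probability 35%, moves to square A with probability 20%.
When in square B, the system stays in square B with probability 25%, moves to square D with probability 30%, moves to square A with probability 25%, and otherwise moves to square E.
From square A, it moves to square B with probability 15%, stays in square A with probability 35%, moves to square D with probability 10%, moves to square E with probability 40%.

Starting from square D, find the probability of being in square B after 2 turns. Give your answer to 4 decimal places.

0.2600

Propagate the distribution vector 2 turns from square D.
After 0 turns: (0.0000, 1.0000, 0.0000, 0.0000)
After 1 turn: (0.1000, 0.3500, 0.3500, 0.2000)
After 2 turns: (0.1950, 0.2875, 0.2600, 0.2575)
P(in square B after 2 turns) = 0.2600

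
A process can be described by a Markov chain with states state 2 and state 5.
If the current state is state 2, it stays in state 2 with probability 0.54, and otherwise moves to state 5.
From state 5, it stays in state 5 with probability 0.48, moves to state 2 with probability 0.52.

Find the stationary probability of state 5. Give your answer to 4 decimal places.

0.4694

Let the stationary distribution be π with π = πP and π_1 + π_2 = 1.
π_1 = 0.54·π_1 + 0.52·π_2
Solving with the normalization constraint gives π = (0.5306, 0.4694).
So the stationary probability of state 5 is 0.4694.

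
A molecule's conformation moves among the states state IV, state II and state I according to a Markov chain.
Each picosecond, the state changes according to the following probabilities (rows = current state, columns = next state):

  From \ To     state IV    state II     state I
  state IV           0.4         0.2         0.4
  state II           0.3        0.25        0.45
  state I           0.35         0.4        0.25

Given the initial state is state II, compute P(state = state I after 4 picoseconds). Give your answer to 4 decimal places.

0.3597

Propagate the distribution vector 4 picoseconds from state II.
After 0 picoseconds: (0.0000, 1.0000, 0.0000)
After 1 picosecond: (0.3000, 0.2500, 0.4500)
After 2 picoseconds: (0.3525, 0.3025, 0.3450)
After 3 picoseconds: (0.3525, 0.2841, 0.3634)
After 4 picoseconds: (0.3534, 0.2869, 0.3597)
P(in state I after 4 picoseconds) = 0.3597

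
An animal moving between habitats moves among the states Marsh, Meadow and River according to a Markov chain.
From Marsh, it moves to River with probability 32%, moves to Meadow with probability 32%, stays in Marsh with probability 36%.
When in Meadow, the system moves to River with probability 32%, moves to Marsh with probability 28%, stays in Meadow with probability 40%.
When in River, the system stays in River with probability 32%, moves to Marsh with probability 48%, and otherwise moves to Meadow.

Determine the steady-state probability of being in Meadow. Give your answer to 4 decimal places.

0.3061

Let the stationary distribution be π with π = πP and π_1 + π_2 + π_3 = 1.
π_1 = 0.36·π_1 + 0.28·π_2 + 0.48·π_3
π_2 = 0.32·π_1 + 0.4·π_2 + 0.2·π_3
Solving with the normalization constraint gives π = (0.3739, 0.3061, 0.3200).
So the stationary probability of Meadow is 0.3061.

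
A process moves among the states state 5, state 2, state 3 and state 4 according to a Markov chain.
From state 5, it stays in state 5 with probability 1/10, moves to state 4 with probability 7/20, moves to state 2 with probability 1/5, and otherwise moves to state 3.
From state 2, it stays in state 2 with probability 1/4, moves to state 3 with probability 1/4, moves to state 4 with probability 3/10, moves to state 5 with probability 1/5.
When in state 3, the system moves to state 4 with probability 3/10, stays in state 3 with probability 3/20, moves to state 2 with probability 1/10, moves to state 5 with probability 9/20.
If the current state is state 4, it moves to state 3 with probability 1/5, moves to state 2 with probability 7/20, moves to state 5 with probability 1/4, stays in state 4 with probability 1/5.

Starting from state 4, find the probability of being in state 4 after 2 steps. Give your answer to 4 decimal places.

0.2925

Propagate the distribution vector 2 steps from state 4.
After 0 steps: (0.0000, 0.0000, 0.0000, 1.0000)
After 1 step: (0.2500, 0.3500, 0.2000, 0.2000)
After 2 steps: (0.2350, 0.2275, 0.2450, 0.2925)
P(in state 4 after 2 steps) = 0.2925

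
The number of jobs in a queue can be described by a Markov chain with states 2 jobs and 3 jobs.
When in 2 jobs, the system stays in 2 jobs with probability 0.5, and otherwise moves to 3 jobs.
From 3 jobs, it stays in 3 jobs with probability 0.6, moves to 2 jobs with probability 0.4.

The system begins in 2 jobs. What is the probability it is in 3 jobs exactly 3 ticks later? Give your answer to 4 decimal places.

0.5550

Propagate the distribution vector 3 ticks from 2 jobs.
After 0 ticks: (1.0000, 0.0000)
After 1 tick: (0.5000, 0.5000)
After 2 ticks: (0.4500, 0.5500)
After 3 ticks: (0.4450, 0.5550)
P(in 3 jobs after 3 ticks) = 0.5550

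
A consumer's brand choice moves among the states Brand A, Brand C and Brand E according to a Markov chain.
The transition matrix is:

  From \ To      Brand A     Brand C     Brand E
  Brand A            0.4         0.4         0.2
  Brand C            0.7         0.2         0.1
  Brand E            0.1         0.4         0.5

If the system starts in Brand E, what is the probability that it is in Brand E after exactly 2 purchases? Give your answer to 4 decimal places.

Sum over the intermediate state after 1 purchase:
P = P(Brand E→Brand A)·P(Brand A→Brand E) + P(Brand E→Brand C)·P(Brand C→Brand E) + P(Brand E→Brand E)·P(Brand E→Brand E)
  = 0.1×0.2 + 0.4×0.1 + 0.5×0.5
  = 0.0200 + 0.0400 + 0.2500 = 0.3100

0.3100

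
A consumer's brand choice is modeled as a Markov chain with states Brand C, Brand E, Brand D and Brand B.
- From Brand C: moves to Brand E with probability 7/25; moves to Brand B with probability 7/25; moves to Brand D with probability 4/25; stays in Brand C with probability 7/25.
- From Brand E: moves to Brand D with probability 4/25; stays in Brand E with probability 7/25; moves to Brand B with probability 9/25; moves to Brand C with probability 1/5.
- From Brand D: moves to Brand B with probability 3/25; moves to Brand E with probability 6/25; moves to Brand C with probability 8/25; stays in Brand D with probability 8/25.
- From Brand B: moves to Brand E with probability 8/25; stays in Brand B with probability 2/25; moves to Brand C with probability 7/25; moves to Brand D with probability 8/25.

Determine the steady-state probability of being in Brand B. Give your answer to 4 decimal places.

0.2210

Let the stationary distribution be π with π = πP and π_1 + π_2 + π_3 + π_4 = 1.
π_1 = 0.28·π_1 + 0.2·π_2 + 0.32·π_3 + 0.28·π_4
π_2 = 0.28·π_1 + 0.28·π_2 + 0.24·π_3 + 0.32·π_4
π_3 = 0.16·π_1 + 0.16·π_2 + 0.32·π_3 + 0.32·π_4
Solving with the normalization constraint gives π = (0.2669, 0.2795, 0.2326, 0.2210).
So the stationary probability of Brand B is 0.2210.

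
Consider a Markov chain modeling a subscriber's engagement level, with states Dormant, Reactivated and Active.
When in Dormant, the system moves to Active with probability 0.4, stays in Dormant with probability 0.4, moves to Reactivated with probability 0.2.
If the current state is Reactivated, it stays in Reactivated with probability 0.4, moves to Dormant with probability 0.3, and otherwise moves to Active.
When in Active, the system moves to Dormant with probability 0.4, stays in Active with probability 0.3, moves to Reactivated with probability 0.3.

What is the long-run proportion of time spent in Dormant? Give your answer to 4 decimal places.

0.3708

Let the stationary distribution be π with π = πP and π_1 + π_2 + π_3 = 1.
π_1 = 0.4·π_1 + 0.3·π_2 + 0.4·π_3
π_2 = 0.2·π_1 + 0.4·π_2 + 0.3·π_3
Solving with the normalization constraint gives π = (0.3708, 0.2921, 0.3371).
So the stationary probability of Dormant is 0.3708.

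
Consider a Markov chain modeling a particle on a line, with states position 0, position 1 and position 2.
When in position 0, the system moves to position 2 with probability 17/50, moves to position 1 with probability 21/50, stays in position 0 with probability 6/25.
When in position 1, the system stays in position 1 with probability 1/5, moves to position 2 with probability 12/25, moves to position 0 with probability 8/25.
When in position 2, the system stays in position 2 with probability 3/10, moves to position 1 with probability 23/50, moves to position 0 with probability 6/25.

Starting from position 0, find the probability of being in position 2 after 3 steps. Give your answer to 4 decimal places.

0.3724

Propagate the distribution vector 3 steps from position 0.
After 0 steps: (1.0000, 0.0000, 0.0000)
After 1 step: (0.2400, 0.4200, 0.3400)
After 2 steps: (0.2736, 0.3412, 0.3852)
After 3 steps: (0.2673, 0.3603, 0.3724)
P(in position 2 after 3 steps) = 0.3724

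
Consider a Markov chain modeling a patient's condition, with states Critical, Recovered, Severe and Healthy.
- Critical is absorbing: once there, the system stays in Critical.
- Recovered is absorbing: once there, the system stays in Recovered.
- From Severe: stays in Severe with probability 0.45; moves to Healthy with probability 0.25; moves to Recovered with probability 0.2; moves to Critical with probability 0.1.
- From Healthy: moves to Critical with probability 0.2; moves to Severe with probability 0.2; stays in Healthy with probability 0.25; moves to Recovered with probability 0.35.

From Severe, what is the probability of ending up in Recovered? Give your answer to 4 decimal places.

Let h(s) be the probability of absorption at Recovered starting from transient state s. Then h(Recovered) = 1 and h(Critical) = 0. By first-step analysis:
h(Severe) = 0.1·0 + 0.2·1 + 0.45·h(Severe) + 0.25·h(Healthy)
h(Healthy) = 0.2·0 + 0.35·1 + 0.2·h(Severe) + 0.25·h(Healthy)
Solving: h(Severe) = 0.6552, h(Healthy) = 0.6414.
Starting from Severe, the probability is 0.6552.

0.6552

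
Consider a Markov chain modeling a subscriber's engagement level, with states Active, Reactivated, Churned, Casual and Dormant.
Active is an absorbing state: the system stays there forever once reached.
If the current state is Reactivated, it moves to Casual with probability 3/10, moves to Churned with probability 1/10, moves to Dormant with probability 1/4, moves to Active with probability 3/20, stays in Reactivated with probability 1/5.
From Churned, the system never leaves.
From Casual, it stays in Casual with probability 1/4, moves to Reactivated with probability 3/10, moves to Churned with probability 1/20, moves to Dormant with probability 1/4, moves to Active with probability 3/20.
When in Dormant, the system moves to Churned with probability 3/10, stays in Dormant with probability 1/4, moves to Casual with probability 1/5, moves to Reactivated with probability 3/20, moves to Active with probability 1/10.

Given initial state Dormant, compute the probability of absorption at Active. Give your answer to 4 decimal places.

Let h(s) be the probability of absorption at Active starting from transient state s. Then h(Active) = 1 and h(Churned) = 0. By first-step analysis:
h(Reactivated) = 0.15·1 + 0.2·h(Reactivated) + 0.1·0 + 0.3·h(Casual) + 0.25·h(Dormant)
h(Casual) = 0.15·1 + 0.3·h(Reactivated) + 0.05·0 + 0.25·h(Casual) + 0.25·h(Dormant)
h(Dormant) = 0.1·1 + 0.15·h(Reactivated) + 0.3·0 + 0.2·h(Casual) + 0.25·h(Dormant)
Solving: h(Reactivated) = 0.5011, h(Casual) = 0.5249, h(Dormant) = 0.3735.
Starting from Dormant, the probability is 0.3735.

0.3735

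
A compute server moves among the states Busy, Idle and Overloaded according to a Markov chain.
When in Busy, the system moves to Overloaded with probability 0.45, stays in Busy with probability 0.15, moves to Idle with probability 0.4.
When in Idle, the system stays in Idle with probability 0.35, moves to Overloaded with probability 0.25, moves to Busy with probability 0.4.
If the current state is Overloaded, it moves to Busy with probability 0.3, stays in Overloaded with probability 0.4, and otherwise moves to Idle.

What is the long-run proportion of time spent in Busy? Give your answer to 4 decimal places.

0.2910

Let the stationary distribution be π with π = πP and π_1 + π_2 + π_3 = 1.
π_1 = 0.15·π_1 + 0.4·π_2 + 0.3·π_3
π_2 = 0.4·π_1 + 0.35·π_2 + 0.3·π_3
Solving with the normalization constraint gives π = (0.2910, 0.3464, 0.3626).
So the stationary probability of Busy is 0.2910.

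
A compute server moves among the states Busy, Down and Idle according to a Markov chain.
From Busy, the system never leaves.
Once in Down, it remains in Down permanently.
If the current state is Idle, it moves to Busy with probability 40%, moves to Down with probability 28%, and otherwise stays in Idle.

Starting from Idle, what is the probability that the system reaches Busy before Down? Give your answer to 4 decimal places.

0.5882

Let h(s) be the probability of absorption at Busy starting from transient state s. Then h(Busy) = 1 and h(Down) = 0. By first-step analysis:
h(Idle) = 0.4·1 + 0.28·0 + 0.32·h(Idle)
Solving: h(Idle) = 0.5882.
Starting from Idle, the probability is 0.5882.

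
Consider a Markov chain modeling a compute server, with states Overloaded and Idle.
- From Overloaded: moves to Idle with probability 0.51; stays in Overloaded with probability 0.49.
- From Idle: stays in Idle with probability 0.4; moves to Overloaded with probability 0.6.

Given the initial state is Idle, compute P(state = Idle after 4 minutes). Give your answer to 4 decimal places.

Propagate the distribution vector 4 minutes from Idle.
After 0 minutes: (0.0000, 1.0000)
After 1 minute: (0.6000, 0.4000)
After 2 minutes: (0.5340, 0.4660)
After 3 minutes: (0.5413, 0.4587)
After 4 minutes: (0.5405, 0.4595)
P(in Idle after 4 minutes) = 0.4595

0.4595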